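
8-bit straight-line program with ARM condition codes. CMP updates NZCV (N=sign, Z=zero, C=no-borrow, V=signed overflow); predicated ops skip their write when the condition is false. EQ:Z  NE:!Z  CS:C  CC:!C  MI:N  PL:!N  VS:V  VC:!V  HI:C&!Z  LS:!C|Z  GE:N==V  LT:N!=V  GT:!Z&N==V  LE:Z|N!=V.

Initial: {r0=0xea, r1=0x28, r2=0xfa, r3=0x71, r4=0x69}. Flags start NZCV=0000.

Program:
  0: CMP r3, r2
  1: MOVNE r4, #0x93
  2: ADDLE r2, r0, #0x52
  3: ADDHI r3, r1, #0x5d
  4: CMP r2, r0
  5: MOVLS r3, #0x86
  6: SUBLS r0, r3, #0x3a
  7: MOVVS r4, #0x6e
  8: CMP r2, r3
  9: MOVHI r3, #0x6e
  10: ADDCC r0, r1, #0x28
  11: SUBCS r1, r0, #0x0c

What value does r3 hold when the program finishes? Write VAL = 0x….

[0] flags=0000 → (cmp)
[1] flags=0000 NE?T → r4=0x93
[2] flags=0000 LE?F → skip
[3] flags=0000 HI?F → skip
[4] flags=0010 → (cmp)
[5] flags=0010 LS?F → skip
[6] flags=0010 LS?F → skip
[7] flags=0010 VS?F → skip
[8] flags=1010 → (cmp)
[9] flags=1010 HI?T → r3=0x6e
[10] flags=1010 CC?F → skip
[11] flags=1010 CS?T → r1=0xde

VAL = 0x6e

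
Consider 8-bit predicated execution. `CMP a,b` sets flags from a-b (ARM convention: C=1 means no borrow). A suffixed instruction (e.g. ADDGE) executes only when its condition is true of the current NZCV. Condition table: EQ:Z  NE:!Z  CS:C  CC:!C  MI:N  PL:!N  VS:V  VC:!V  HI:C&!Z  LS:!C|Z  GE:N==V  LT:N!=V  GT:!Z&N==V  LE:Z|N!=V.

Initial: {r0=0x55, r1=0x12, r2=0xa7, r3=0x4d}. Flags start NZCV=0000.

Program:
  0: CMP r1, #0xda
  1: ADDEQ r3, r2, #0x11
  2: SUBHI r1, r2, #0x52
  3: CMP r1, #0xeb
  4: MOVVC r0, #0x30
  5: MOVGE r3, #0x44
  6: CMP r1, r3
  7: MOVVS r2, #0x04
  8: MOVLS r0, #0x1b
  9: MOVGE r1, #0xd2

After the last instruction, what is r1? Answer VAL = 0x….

[0] flags=0000 → (cmp)
[1] flags=0000 EQ?F → skip
[2] flags=0000 HI?F → skip
[3] flags=0000 → (cmp)
[4] flags=0000 VC?T → r0=0x30
[5] flags=0000 GE?T → r3=0x44
[6] flags=1000 → (cmp)
[7] flags=1000 VS?F → skip
[8] flags=1000 LS?T → r0=0x1b
[9] flags=1000 GE?F → skip

VAL = 0x12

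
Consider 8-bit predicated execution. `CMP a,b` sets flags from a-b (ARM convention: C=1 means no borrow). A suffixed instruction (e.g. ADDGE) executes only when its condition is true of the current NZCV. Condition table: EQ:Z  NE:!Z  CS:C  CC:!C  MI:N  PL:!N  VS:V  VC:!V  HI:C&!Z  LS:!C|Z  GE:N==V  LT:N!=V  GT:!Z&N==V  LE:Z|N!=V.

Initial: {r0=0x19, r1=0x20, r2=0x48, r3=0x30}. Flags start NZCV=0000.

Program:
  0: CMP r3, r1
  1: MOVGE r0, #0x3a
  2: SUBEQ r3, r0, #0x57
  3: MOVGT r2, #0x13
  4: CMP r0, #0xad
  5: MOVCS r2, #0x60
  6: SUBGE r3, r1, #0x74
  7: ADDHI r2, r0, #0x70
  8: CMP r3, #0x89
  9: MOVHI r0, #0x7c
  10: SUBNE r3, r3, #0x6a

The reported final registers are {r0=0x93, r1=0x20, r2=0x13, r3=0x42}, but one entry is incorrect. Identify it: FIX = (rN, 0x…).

FIX = (r0, 0x7c)

0: ✓ CMP  NZCV=0010
1: ✓ MOVGE  r0←0x3a
2: · SUBEQ
3: ✓ MOVGT  r2←0x13
4: ✓ CMP  NZCV=1001
5: · MOVCS
6: ✓ SUBGE  r3←0xac
7: · ADDHI
8: ✓ CMP  NZCV=0010
9: ✓ MOVHI  r0←0x7c
10: ✓ SUBNE  r3←0x42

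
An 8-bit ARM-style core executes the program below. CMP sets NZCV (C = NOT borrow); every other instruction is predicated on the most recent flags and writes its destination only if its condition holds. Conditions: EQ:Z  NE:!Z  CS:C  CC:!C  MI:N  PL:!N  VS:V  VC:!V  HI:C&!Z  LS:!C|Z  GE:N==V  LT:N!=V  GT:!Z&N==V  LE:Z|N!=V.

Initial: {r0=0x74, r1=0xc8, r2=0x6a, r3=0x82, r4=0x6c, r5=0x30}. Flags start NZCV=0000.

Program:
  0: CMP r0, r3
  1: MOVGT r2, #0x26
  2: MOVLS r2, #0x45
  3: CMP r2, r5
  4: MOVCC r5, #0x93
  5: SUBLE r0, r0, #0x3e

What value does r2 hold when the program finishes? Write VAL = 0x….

VAL = 0x45

0: ✓ CMP  NZCV=1001
1: ✓ MOVGT  r2←0x26
2: ✓ MOVLS  r2←0x45
3: ✓ CMP  NZCV=0010
4: · MOVCC
5: · SUBLE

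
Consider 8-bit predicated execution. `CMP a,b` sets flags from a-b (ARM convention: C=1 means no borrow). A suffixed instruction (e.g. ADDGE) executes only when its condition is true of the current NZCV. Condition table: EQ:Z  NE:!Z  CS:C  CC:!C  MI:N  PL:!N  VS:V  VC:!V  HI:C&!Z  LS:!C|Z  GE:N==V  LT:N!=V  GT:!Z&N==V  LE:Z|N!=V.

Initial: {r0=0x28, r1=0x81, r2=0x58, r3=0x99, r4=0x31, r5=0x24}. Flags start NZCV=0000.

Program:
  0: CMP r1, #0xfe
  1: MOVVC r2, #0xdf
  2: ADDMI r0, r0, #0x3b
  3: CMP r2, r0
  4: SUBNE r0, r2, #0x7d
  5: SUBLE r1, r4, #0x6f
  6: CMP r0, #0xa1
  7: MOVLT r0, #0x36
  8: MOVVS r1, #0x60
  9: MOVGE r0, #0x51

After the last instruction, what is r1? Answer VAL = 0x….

VAL = 0x60

[0] flags=1000 → (cmp)
[1] flags=1000 VC?T → r2=0xdf
[2] flags=1000 MI?T → r0=0x63
[3] flags=0011 → (cmp)
[4] flags=0011 NE?T → r0=0x62
[5] flags=0011 LE?T → r1=0xc2
[6] flags=1001 → (cmp)
[7] flags=1001 LT?F → skip
[8] flags=1001 VS?T → r1=0x60
[9] flags=1001 GE?T → r0=0x51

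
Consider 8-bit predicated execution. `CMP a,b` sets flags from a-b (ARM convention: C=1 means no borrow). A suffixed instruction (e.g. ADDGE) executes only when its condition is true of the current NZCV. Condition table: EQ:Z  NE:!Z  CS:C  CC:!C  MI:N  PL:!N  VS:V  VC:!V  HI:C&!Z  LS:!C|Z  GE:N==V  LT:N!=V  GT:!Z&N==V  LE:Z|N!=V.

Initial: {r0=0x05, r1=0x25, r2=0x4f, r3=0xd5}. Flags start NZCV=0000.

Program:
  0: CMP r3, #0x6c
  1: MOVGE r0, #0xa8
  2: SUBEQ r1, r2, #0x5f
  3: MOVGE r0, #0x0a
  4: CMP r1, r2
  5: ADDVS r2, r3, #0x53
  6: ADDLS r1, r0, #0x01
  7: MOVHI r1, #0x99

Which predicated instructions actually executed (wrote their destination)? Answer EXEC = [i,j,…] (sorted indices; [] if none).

EXEC = [6]

0: ✓ CMP  NZCV=0011
1: · MOVGE
2: · SUBEQ
3: · MOVGE
4: ✓ CMP  NZCV=1000
5: · ADDVS
6: ✓ ADDLS  r1←0x06
7: · MOVHI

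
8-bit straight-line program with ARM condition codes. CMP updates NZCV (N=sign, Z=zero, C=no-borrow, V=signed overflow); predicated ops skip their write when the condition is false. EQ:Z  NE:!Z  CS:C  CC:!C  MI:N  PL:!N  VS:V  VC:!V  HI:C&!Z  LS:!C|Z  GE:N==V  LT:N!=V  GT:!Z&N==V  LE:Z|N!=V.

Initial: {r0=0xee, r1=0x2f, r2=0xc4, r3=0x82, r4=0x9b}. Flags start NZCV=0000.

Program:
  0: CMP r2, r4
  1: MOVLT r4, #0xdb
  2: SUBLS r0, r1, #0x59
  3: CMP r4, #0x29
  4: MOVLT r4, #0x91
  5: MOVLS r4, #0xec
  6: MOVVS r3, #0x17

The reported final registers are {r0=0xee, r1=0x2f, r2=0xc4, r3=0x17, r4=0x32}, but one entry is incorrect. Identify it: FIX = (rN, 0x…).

0: ✓ CMP  NZCV=0010
1: · MOVLT
2: · SUBLS
3: ✓ CMP  NZCV=0011
4: ✓ MOVLT  r4←0x91
5: · MOVLS
6: ✓ MOVVS  r3←0x17

FIX = (r4, 0x91)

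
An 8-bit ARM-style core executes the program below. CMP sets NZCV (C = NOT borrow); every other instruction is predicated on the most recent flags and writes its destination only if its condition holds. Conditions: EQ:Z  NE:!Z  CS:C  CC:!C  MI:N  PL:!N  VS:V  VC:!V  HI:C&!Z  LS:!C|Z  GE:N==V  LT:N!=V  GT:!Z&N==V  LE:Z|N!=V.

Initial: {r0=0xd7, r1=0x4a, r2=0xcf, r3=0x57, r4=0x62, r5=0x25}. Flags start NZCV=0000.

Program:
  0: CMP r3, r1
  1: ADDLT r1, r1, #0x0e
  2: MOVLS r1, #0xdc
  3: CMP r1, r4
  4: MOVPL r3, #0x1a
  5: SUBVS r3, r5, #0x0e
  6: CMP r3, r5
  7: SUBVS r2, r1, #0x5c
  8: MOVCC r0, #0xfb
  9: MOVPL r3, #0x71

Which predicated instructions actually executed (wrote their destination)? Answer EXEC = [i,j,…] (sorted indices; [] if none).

EXEC = [9]

[0] flags=0010 → (cmp)
[1] flags=0010 LT?F → skip
[2] flags=0010 LS?F → skip
[3] flags=1000 → (cmp)
[4] flags=1000 PL?F → skip
[5] flags=1000 VS?F → skip
[6] flags=0010 → (cmp)
[7] flags=0010 VS?F → skip
[8] flags=0010 CC?F → skip
[9] flags=0010 PL?T → r3=0x71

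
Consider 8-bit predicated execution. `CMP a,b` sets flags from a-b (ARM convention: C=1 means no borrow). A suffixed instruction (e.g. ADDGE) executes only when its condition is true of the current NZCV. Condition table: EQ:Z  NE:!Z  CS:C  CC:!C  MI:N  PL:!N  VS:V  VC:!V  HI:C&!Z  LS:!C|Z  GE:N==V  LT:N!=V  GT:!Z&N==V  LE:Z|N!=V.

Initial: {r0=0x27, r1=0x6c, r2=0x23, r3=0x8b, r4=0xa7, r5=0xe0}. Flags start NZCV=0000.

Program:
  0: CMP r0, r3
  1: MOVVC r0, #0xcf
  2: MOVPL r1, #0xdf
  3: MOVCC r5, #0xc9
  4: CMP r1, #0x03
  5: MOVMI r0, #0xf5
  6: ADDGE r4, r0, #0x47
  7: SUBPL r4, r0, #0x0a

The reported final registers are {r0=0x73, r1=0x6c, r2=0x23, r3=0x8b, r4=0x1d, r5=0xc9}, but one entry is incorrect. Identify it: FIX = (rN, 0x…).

0: ✓ CMP  NZCV=1001
1: · MOVVC
2: · MOVPL
3: ✓ MOVCC  r5←0xc9
4: ✓ CMP  NZCV=0010
5: · MOVMI
6: ✓ ADDGE  r4←0x6e
7: ✓ SUBPL  r4←0x1d

FIX = (r0, 0x27)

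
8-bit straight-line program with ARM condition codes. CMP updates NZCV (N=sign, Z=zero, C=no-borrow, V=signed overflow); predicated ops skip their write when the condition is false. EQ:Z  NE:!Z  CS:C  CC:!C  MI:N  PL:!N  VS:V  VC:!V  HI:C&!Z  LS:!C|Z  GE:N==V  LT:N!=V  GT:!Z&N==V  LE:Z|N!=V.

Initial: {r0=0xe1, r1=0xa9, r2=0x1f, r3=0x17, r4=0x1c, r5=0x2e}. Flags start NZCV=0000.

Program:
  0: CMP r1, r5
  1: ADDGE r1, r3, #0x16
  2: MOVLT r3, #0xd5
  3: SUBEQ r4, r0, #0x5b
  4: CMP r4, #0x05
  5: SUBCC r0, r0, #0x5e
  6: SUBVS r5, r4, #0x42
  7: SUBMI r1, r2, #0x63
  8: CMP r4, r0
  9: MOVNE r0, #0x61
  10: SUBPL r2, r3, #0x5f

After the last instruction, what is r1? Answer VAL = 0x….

[0] flags=0011 → (cmp)
[1] flags=0011 GE?F → skip
[2] flags=0011 LT?T → r3=0xd5
[3] flags=0011 EQ?F → skip
[4] flags=0010 → (cmp)
[5] flags=0010 CC?F → skip
[6] flags=0010 VS?F → skip
[7] flags=0010 MI?F → skip
[8] flags=0000 → (cmp)
[9] flags=0000 NE?T → r0=0x61
[10] flags=0000 PL?T → r2=0x76

VAL = 0xa9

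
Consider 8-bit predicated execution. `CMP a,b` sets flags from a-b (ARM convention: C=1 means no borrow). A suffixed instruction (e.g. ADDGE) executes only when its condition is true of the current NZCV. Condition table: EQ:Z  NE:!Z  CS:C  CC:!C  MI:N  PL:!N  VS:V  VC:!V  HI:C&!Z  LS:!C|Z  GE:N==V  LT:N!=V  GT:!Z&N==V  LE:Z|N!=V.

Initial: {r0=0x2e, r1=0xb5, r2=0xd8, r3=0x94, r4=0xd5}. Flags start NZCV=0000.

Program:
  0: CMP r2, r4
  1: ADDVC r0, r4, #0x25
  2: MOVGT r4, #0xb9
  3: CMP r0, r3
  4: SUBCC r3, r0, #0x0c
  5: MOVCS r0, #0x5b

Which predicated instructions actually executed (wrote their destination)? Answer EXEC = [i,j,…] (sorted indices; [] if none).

EXEC = [1,2,5]

[0] flags=0010 → (cmp)
[1] flags=0010 VC?T → r0=0xfa
[2] flags=0010 GT?T → r4=0xb9
[3] flags=0010 → (cmp)
[4] flags=0010 CC?F → skip
[5] flags=0010 CS?T → r0=0x5b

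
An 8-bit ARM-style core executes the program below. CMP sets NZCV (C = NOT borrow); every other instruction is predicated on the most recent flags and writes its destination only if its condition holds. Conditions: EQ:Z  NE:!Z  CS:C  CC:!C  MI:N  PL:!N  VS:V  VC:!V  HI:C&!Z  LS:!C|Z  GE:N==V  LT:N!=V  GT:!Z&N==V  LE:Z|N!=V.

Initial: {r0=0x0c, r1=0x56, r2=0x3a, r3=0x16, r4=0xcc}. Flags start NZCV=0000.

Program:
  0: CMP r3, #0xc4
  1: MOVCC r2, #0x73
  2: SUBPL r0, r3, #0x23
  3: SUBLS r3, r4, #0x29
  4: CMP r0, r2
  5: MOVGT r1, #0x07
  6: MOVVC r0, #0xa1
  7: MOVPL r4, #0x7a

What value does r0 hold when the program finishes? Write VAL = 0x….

VAL = 0xa1

[0] flags=0000 → (cmp)
[1] flags=0000 CC?T → r2=0x73
[2] flags=0000 PL?T → r0=0xf3
[3] flags=0000 LS?T → r3=0xa3
[4] flags=1010 → (cmp)
[5] flags=1010 GT?F → skip
[6] flags=1010 VC?T → r0=0xa1
[7] flags=1010 PL?F → skip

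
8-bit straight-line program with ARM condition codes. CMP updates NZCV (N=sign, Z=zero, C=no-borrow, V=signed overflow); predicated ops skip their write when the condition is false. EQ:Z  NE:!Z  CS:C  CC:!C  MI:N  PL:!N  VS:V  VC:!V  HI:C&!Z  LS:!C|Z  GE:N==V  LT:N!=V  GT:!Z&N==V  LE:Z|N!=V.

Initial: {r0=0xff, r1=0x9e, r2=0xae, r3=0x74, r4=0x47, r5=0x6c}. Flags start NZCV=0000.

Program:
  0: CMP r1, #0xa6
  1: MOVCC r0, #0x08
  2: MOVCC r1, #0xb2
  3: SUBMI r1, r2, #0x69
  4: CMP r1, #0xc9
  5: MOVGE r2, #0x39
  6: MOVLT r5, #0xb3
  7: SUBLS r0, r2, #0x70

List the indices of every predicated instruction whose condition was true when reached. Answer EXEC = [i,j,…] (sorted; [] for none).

EXEC = [1,2,3,5,7]

0: ✓ CMP  NZCV=1000
1: ✓ MOVCC  r0←0x08
2: ✓ MOVCC  r1←0xb2
3: ✓ SUBMI  r1←0x45
4: ✓ CMP  NZCV=0000
5: ✓ MOVGE  r2←0x39
6: · MOVLT
7: ✓ SUBLS  r0←0xc9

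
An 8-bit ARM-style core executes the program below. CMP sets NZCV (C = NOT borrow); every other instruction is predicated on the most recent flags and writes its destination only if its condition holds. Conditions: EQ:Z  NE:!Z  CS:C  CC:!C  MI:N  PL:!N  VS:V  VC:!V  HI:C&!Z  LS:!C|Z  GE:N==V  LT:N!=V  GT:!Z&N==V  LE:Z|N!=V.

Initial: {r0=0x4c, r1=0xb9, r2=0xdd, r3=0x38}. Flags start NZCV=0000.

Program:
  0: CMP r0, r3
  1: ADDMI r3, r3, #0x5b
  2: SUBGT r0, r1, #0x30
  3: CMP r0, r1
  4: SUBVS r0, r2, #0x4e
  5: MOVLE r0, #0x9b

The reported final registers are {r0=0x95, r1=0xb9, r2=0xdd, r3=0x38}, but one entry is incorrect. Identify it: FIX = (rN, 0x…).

FIX = (r0, 0x9b)

0: ✓ CMP  NZCV=0010
1: · ADDMI
2: ✓ SUBGT  r0←0x89
3: ✓ CMP  NZCV=1000
4: · SUBVS
5: ✓ MOVLE  r0←0x9b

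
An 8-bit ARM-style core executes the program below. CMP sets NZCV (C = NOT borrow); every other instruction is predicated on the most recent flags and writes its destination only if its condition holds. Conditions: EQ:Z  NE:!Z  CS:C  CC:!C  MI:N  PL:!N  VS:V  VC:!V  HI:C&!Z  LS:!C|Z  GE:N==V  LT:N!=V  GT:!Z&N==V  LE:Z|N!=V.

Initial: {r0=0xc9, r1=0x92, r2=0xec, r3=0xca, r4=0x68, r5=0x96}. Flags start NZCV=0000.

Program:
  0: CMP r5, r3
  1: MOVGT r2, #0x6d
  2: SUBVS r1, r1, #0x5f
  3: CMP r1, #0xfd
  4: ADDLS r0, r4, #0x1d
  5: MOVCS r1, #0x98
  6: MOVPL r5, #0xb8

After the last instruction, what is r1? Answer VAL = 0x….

VAL = 0x92

[0] flags=1000 → (cmp)
[1] flags=1000 GT?F → skip
[2] flags=1000 VS?F → skip
[3] flags=1000 → (cmp)
[4] flags=1000 LS?T → r0=0x85
[5] flags=1000 CS?F → skip
[6] flags=1000 PL?F → skip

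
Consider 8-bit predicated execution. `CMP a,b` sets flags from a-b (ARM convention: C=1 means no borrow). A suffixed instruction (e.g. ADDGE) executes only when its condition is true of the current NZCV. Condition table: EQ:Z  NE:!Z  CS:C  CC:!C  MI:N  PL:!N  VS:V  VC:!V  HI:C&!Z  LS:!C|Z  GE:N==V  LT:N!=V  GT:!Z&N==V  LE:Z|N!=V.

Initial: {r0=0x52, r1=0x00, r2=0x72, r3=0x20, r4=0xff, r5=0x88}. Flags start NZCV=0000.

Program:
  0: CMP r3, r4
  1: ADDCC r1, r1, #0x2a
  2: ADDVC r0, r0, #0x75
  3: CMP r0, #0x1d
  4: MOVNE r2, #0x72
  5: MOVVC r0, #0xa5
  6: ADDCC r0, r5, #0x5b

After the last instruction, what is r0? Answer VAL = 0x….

0: ✓ CMP  NZCV=0000
1: ✓ ADDCC  r1←0x2a
2: ✓ ADDVC  r0←0xc7
3: ✓ CMP  NZCV=1010
4: ✓ MOVNE  r2←0x72
5: ✓ MOVVC  r0←0xa5
6: · ADDCC

VAL = 0xa5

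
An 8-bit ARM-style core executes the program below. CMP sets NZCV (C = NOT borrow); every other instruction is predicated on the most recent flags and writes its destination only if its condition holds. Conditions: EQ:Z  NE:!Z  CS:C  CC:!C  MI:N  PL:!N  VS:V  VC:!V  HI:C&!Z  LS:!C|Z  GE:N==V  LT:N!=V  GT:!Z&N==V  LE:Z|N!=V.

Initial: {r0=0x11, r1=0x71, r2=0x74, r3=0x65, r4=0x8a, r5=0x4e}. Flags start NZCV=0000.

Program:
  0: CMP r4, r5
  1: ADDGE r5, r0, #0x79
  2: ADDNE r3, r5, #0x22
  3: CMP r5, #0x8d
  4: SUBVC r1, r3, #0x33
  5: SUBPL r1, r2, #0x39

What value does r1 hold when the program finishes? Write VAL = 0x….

VAL = 0x71

0: ✓ CMP  NZCV=0011
1: · ADDGE
2: ✓ ADDNE  r3←0x70
3: ✓ CMP  NZCV=1001
4: · SUBVC
5: · SUBPL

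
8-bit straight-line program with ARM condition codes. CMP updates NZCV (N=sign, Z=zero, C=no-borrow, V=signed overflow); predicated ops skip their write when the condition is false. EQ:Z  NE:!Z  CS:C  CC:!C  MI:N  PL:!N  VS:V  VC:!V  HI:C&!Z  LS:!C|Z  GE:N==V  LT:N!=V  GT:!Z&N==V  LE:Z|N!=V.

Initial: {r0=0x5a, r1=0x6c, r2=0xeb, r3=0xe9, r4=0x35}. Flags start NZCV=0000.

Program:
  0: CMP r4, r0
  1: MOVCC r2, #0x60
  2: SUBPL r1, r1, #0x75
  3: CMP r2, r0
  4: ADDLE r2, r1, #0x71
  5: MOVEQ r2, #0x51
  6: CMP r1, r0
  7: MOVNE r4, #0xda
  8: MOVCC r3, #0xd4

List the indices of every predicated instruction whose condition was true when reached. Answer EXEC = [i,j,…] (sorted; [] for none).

[0] flags=1000 → (cmp)
[1] flags=1000 CC?T → r2=0x60
[2] flags=1000 PL?F → skip
[3] flags=0010 → (cmp)
[4] flags=0010 LE?F → skip
[5] flags=0010 EQ?F → skip
[6] flags=0010 → (cmp)
[7] flags=0010 NE?T → r4=0xda
[8] flags=0010 CC?F → skip

EXEC = [1,7]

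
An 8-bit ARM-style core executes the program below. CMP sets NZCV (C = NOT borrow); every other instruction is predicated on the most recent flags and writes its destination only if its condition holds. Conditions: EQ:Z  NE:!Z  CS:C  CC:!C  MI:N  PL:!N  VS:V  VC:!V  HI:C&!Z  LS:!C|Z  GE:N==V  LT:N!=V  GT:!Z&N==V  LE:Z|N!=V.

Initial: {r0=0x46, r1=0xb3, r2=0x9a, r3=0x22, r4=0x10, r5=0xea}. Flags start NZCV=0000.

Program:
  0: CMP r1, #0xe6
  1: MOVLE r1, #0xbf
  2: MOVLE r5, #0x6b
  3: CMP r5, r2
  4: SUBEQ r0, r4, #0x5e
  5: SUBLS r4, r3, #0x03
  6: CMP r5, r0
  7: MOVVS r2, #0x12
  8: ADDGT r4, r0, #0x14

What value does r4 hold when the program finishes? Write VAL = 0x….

VAL = 0x5a

0: ✓ CMP  NZCV=1000
1: ✓ MOVLE  r1←0xbf
2: ✓ MOVLE  r5←0x6b
3: ✓ CMP  NZCV=1001
4: · SUBEQ
5: ✓ SUBLS  r4←0x1f
6: ✓ CMP  NZCV=0010
7: · MOVVS
8: ✓ ADDGT  r4←0x5a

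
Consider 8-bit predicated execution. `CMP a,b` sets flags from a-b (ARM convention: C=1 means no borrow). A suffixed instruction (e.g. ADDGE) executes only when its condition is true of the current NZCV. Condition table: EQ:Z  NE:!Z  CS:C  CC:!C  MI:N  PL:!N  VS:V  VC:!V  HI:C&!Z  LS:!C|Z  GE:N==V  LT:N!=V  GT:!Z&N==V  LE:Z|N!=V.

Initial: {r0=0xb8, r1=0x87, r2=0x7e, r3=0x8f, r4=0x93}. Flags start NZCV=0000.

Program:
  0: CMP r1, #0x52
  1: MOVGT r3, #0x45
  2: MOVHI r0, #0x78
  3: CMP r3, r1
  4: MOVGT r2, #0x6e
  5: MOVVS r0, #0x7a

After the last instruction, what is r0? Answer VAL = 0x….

[0] flags=0011 → (cmp)
[1] flags=0011 GT?F → skip
[2] flags=0011 HI?T → r0=0x78
[3] flags=0010 → (cmp)
[4] flags=0010 GT?T → r2=0x6e
[5] flags=0010 VS?F → skip

VAL = 0x78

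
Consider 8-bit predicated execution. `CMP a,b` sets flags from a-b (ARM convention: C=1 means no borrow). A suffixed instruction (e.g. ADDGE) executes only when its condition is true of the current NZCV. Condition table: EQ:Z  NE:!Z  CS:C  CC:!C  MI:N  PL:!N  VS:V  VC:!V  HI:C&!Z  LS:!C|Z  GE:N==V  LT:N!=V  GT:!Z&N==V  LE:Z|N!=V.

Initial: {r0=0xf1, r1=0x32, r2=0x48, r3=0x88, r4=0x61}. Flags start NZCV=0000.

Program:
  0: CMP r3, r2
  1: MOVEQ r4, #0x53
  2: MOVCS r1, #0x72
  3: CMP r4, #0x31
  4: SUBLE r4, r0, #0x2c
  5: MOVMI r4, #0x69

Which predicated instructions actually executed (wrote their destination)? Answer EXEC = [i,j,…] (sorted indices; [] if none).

EXEC = [2]

[0] flags=0011 → (cmp)
[1] flags=0011 EQ?F → skip
[2] flags=0011 CS?T → r1=0x72
[3] flags=0010 → (cmp)
[4] flags=0010 LE?F → skip
[5] flags=0010 MI?F → skip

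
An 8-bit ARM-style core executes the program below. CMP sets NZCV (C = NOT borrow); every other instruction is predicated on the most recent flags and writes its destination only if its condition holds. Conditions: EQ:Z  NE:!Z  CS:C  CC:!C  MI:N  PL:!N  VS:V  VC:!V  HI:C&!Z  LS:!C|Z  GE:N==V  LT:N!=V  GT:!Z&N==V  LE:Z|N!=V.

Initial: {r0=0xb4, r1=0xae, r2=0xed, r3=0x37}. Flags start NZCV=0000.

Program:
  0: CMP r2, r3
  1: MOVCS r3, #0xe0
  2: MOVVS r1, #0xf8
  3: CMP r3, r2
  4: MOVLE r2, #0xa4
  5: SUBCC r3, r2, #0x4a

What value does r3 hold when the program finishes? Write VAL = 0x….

[0] flags=1010 → (cmp)
[1] flags=1010 CS?T → r3=0xe0
[2] flags=1010 VS?F → skip
[3] flags=1000 → (cmp)
[4] flags=1000 LE?T → r2=0xa4
[5] flags=1000 CC?T → r3=0x5a

VAL = 0x5a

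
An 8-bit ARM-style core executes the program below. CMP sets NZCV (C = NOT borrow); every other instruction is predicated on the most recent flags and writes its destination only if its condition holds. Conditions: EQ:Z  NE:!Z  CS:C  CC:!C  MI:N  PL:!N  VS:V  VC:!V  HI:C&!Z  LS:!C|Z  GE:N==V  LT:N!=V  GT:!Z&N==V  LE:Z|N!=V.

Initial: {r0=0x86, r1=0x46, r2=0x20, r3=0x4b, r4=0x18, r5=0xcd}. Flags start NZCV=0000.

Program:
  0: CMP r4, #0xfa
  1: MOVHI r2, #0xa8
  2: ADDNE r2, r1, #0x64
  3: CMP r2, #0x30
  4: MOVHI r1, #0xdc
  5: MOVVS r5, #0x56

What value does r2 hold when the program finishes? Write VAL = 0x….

VAL = 0xaa

[0] flags=0000 → (cmp)
[1] flags=0000 HI?F → skip
[2] flags=0000 NE?T → r2=0xaa
[3] flags=0011 → (cmp)
[4] flags=0011 HI?T → r1=0xdc
[5] flags=0011 VS?T → r5=0x56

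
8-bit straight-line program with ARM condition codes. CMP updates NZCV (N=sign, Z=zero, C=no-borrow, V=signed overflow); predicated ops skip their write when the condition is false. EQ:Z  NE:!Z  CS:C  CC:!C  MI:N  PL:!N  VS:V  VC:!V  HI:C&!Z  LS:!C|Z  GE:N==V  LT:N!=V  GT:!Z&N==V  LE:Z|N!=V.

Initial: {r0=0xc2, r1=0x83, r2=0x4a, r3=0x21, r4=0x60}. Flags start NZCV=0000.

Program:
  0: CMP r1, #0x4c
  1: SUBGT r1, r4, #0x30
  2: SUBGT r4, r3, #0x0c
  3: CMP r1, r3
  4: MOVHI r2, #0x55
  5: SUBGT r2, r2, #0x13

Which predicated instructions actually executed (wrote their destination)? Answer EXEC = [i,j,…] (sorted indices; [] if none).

EXEC = [4]

0: ✓ CMP  NZCV=0011
1: · SUBGT
2: · SUBGT
3: ✓ CMP  NZCV=0011
4: ✓ MOVHI  r2←0x55
5: · SUBGT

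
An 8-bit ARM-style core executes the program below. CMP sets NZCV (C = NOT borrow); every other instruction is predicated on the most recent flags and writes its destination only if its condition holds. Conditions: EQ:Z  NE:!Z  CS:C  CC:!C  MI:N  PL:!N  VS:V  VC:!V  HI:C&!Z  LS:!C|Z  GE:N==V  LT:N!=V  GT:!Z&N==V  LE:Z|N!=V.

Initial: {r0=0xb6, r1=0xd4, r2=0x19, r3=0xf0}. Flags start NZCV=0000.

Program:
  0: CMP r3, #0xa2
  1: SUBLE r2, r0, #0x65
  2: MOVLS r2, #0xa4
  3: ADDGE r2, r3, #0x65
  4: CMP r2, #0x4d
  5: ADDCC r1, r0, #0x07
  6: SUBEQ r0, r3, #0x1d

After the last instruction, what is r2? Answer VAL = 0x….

[0] flags=0010 → (cmp)
[1] flags=0010 LE?F → skip
[2] flags=0010 LS?F → skip
[3] flags=0010 GE?T → r2=0x55
[4] flags=0010 → (cmp)
[5] flags=0010 CC?F → skip
[6] flags=0010 EQ?F → skip

VAL = 0x55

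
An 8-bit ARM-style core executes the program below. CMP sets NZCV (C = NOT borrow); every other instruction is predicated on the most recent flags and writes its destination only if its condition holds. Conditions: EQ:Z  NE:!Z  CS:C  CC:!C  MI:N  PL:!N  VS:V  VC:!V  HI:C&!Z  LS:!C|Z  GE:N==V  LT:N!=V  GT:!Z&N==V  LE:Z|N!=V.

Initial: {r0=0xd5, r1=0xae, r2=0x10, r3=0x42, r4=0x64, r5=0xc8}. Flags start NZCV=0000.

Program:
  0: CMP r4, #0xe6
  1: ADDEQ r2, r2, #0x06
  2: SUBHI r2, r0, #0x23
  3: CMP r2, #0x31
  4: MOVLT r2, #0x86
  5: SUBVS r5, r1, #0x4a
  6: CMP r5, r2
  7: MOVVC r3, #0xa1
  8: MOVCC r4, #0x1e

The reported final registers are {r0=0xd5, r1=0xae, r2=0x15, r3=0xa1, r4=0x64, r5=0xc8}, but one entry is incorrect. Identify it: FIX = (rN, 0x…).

[0] flags=0000 → (cmp)
[1] flags=0000 EQ?F → skip
[2] flags=0000 HI?F → skip
[3] flags=1000 → (cmp)
[4] flags=1000 LT?T → r2=0x86
[5] flags=1000 VS?F → skip
[6] flags=0010 → (cmp)
[7] flags=0010 VC?T → r3=0xa1
[8] flags=0010 CC?F → skip

FIX = (r2, 0x86)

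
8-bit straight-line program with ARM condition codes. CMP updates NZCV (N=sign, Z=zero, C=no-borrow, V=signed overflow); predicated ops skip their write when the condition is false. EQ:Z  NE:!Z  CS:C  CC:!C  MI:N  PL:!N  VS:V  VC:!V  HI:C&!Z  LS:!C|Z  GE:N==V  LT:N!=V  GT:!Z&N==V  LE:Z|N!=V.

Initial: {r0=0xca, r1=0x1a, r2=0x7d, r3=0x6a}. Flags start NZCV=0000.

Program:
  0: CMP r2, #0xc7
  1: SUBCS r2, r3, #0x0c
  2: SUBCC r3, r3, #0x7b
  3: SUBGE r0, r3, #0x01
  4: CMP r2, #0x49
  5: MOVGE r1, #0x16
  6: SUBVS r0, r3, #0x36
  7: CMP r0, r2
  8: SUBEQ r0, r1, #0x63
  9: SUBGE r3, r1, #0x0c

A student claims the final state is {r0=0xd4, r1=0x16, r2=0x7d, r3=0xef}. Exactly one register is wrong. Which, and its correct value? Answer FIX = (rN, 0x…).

0: ✓ CMP  NZCV=1001
1: · SUBCS
2: ✓ SUBCC  r3←0xef
3: ✓ SUBGE  r0←0xee
4: ✓ CMP  NZCV=0010
5: ✓ MOVGE  r1←0x16
6: · SUBVS
7: ✓ CMP  NZCV=0011
8: · SUBEQ
9: · SUBGE

FIX = (r0, 0xee)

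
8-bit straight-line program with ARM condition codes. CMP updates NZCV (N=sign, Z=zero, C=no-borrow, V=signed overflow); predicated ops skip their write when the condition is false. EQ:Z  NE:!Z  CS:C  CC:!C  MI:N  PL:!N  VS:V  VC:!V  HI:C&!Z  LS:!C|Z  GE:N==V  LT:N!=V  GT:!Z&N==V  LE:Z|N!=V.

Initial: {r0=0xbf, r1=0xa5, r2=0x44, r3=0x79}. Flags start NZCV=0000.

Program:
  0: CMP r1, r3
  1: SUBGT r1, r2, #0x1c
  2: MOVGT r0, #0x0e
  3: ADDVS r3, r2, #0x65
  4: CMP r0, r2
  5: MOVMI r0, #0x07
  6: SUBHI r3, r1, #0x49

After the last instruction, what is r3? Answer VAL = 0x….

[0] flags=0011 → (cmp)
[1] flags=0011 GT?F → skip
[2] flags=0011 GT?F → skip
[3] flags=0011 VS?T → r3=0xa9
[4] flags=0011 → (cmp)
[5] flags=0011 MI?F → skip
[6] flags=0011 HI?T → r3=0x5c

VAL = 0x5c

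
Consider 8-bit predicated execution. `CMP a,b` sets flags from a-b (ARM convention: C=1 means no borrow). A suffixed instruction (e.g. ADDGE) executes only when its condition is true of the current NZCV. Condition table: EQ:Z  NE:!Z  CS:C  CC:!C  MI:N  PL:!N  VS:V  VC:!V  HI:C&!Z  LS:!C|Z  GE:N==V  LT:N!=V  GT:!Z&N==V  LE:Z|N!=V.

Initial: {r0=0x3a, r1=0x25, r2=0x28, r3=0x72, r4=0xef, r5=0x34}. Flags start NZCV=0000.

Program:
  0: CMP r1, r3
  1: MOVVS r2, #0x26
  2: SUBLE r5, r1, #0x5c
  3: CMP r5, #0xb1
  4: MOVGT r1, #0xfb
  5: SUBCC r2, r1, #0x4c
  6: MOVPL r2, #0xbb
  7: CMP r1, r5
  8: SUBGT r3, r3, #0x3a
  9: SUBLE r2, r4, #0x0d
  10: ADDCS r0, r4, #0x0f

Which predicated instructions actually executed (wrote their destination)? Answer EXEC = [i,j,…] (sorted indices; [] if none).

0: ✓ CMP  NZCV=1000
1: · MOVVS
2: ✓ SUBLE  r5←0xc9
3: ✓ CMP  NZCV=0010
4: ✓ MOVGT  r1←0xfb
5: · SUBCC
6: ✓ MOVPL  r2←0xbb
7: ✓ CMP  NZCV=0010
8: ✓ SUBGT  r3←0x38
9: · SUBLE
10: ✓ ADDCS  r0←0xfe

EXEC = [2,4,6,8,10]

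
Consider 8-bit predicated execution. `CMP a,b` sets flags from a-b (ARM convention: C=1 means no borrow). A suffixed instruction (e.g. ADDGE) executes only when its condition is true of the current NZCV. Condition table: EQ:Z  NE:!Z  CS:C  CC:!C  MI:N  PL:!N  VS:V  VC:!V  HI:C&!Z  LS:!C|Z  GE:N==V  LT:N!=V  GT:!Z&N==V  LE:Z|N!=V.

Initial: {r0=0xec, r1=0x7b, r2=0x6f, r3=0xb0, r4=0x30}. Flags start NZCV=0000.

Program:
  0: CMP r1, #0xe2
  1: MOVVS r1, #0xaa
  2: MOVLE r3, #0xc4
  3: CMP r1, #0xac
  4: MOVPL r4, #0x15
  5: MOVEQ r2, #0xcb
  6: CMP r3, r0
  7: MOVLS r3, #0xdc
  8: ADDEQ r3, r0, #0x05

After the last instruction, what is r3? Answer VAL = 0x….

0: ✓ CMP  NZCV=1001
1: ✓ MOVVS  r1←0xaa
2: · MOVLE
3: ✓ CMP  NZCV=1000
4: · MOVPL
5: · MOVEQ
6: ✓ CMP  NZCV=1000
7: ✓ MOVLS  r3←0xdc
8: · ADDEQ

VAL = 0xdc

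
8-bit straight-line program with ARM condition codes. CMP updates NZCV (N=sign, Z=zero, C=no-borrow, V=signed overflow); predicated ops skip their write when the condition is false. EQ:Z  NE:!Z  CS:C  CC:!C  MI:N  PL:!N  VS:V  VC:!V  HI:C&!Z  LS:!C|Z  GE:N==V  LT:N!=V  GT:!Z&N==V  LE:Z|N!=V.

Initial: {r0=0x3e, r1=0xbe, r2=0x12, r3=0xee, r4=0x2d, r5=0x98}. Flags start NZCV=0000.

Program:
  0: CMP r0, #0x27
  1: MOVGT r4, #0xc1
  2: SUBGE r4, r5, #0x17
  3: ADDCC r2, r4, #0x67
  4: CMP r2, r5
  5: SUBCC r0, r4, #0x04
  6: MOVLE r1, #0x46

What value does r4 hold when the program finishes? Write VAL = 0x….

0: ✓ CMP  NZCV=0010
1: ✓ MOVGT  r4←0xc1
2: ✓ SUBGE  r4←0x81
3: · ADDCC
4: ✓ CMP  NZCV=0000
5: ✓ SUBCC  r0←0x7d
6: · MOVLE

VAL = 0x81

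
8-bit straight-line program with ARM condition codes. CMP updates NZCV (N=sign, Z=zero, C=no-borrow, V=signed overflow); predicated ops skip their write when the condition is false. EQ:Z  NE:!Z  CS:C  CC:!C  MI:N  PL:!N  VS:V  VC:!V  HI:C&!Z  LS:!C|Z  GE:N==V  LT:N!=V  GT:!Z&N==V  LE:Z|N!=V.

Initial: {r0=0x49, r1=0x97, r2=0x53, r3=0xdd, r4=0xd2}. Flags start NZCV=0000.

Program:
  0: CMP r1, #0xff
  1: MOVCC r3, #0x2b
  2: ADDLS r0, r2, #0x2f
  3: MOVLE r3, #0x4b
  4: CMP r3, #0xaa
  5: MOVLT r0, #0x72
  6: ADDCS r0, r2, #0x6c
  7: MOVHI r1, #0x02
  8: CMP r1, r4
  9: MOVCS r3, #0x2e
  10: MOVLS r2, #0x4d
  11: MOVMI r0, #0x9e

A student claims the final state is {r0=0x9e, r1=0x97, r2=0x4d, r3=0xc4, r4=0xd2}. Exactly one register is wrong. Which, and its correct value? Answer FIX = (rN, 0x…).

0: ✓ CMP  NZCV=1000
1: ✓ MOVCC  r3←0x2b
2: ✓ ADDLS  r0←0x82
3: ✓ MOVLE  r3←0x4b
4: ✓ CMP  NZCV=1001
5: · MOVLT
6: · ADDCS
7: · MOVHI
8: ✓ CMP  NZCV=1000
9: · MOVCS
10: ✓ MOVLS  r2←0x4d
11: ✓ MOVMI  r0←0x9e

FIX = (r3, 0x4b)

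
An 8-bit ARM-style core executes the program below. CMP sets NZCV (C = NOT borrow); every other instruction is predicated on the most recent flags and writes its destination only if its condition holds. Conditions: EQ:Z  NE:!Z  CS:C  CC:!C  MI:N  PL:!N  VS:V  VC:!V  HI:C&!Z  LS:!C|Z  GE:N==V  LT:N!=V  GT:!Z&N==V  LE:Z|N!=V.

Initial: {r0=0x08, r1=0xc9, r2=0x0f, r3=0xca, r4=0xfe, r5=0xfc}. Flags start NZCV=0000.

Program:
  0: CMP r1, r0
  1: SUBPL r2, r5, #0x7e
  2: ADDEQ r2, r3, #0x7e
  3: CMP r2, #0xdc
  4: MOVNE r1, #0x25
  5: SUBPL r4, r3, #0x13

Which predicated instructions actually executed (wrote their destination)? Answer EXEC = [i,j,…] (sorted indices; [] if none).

EXEC = [4,5]

0: ✓ CMP  NZCV=1010
1: · SUBPL
2: · ADDEQ
3: ✓ CMP  NZCV=0000
4: ✓ MOVNE  r1←0x25
5: ✓ SUBPL  r4←0xb7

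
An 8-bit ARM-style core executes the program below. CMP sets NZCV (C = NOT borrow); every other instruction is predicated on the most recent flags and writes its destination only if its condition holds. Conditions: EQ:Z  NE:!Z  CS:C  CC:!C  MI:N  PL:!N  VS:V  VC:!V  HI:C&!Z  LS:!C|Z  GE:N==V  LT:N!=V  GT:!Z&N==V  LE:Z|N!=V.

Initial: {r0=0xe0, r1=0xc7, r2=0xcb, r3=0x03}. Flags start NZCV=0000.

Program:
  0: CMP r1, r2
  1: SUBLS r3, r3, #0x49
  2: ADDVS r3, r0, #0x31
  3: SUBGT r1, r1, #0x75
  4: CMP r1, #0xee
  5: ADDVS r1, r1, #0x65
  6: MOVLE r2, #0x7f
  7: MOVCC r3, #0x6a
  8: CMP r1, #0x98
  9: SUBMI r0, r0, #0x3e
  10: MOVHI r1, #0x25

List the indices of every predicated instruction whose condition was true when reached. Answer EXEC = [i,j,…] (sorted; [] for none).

[0] flags=1000 → (cmp)
[1] flags=1000 LS?T → r3=0xba
[2] flags=1000 VS?F → skip
[3] flags=1000 GT?F → skip
[4] flags=1000 → (cmp)
[5] flags=1000 VS?F → skip
[6] flags=1000 LE?T → r2=0x7f
[7] flags=1000 CC?T → r3=0x6a
[8] flags=0010 → (cmp)
[9] flags=0010 MI?F → skip
[10] flags=0010 HI?T → r1=0x25

EXEC = [1,6,7,10]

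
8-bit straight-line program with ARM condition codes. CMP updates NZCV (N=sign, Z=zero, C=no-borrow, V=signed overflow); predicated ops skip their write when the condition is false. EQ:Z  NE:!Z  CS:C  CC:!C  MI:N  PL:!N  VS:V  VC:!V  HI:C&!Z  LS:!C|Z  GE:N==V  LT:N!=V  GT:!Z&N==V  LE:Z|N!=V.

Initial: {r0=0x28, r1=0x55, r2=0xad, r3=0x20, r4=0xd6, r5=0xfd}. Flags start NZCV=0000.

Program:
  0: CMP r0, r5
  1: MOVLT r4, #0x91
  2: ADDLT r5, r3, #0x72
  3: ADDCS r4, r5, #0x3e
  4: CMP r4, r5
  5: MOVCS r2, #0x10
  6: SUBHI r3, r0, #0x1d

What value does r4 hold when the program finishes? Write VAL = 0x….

[0] flags=0000 → (cmp)
[1] flags=0000 LT?F → skip
[2] flags=0000 LT?F → skip
[3] flags=0000 CS?F → skip
[4] flags=1000 → (cmp)
[5] flags=1000 CS?F → skip
[6] flags=1000 HI?F → skip

VAL = 0xd6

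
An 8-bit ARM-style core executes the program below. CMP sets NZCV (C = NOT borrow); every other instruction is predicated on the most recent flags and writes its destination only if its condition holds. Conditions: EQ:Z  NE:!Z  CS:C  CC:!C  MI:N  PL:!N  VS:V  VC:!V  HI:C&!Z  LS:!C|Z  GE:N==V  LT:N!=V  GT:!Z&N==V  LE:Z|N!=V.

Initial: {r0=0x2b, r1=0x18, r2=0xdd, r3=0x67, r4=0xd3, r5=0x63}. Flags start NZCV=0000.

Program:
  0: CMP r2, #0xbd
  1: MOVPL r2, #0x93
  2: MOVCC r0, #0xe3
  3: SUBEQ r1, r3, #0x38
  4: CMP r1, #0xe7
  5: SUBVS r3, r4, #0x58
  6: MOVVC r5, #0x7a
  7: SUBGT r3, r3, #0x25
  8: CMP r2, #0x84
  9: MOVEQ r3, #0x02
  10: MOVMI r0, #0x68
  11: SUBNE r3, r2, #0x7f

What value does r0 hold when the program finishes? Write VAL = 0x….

VAL = 0x2b

[0] flags=0010 → (cmp)
[1] flags=0010 PL?T → r2=0x93
[2] flags=0010 CC?F → skip
[3] flags=0010 EQ?F → skip
[4] flags=0000 → (cmp)
[5] flags=0000 VS?F → skip
[6] flags=0000 VC?T → r5=0x7a
[7] flags=0000 GT?T → r3=0x42
[8] flags=0010 → (cmp)
[9] flags=0010 EQ?F → skip
[10] flags=0010 MI?F → skip
[11] flags=0010 NE?T → r3=0x14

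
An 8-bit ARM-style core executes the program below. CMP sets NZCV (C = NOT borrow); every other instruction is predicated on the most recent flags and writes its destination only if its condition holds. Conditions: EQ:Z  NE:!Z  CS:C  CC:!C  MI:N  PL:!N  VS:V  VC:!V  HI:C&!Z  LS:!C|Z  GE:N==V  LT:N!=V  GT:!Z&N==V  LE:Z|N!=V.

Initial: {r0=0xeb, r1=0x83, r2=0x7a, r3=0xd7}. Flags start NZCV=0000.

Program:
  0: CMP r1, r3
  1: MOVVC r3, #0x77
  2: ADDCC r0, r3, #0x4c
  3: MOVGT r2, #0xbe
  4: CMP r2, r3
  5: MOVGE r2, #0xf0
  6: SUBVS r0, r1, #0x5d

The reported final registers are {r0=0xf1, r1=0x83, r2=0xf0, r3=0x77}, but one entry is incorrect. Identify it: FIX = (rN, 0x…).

FIX = (r0, 0xc3)

[0] flags=1000 → (cmp)
[1] flags=1000 VC?T → r3=0x77
[2] flags=1000 CC?T → r0=0xc3
[3] flags=1000 GT?F → skip
[4] flags=0010 → (cmp)
[5] flags=0010 GE?T → r2=0xf0
[6] flags=0010 VS?F → skip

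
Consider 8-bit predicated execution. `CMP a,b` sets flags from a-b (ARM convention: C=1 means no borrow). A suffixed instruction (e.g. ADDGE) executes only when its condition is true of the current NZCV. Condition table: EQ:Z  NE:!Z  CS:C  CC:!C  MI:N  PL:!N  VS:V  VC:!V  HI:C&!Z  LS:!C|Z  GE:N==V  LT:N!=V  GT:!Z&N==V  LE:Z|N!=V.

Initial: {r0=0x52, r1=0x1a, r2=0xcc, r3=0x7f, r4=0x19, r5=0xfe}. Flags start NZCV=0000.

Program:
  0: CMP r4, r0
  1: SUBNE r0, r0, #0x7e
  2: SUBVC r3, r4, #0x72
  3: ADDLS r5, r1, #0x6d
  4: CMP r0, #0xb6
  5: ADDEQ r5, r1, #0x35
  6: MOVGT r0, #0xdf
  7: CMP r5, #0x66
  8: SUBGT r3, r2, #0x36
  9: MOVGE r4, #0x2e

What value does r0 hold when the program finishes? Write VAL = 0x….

VAL = 0xdf

0: ✓ CMP  NZCV=1000
1: ✓ SUBNE  r0←0xd4
2: ✓ SUBVC  r3←0xa7
3: ✓ ADDLS  r5←0x87
4: ✓ CMP  NZCV=0010
5: · ADDEQ
6: ✓ MOVGT  r0←0xdf
7: ✓ CMP  NZCV=0011
8: · SUBGT
9: · MOVGE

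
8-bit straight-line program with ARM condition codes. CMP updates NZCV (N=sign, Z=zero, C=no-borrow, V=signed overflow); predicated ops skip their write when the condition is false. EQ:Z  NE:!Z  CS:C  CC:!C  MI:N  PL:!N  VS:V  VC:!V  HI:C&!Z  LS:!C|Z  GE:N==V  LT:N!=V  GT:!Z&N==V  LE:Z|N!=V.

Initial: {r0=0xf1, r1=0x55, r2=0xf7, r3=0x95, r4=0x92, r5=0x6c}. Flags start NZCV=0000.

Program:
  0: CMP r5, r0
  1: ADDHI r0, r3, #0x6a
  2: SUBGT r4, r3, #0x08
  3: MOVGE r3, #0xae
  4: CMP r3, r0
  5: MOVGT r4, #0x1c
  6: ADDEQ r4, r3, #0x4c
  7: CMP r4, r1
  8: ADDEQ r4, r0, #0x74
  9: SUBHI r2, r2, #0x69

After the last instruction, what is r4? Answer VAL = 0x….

[0] flags=0000 → (cmp)
[1] flags=0000 HI?F → skip
[2] flags=0000 GT?T → r4=0x8d
[3] flags=0000 GE?T → r3=0xae
[4] flags=1000 → (cmp)
[5] flags=1000 GT?F → skip
[6] flags=1000 EQ?F → skip
[7] flags=0011 → (cmp)
[8] flags=0011 EQ?F → skip
[9] flags=0011 HI?T → r2=0x8e

VAL = 0x8d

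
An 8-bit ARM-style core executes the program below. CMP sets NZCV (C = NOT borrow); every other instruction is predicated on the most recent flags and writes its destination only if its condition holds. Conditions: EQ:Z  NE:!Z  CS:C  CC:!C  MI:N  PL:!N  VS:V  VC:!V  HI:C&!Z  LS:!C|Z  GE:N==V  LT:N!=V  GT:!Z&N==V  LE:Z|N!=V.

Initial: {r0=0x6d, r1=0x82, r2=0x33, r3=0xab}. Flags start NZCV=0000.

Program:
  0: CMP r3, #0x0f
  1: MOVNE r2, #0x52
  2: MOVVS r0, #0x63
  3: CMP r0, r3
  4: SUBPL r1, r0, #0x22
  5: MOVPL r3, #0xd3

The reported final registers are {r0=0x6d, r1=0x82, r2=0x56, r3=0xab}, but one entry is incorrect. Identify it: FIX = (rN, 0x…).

FIX = (r2, 0x52)

[0] flags=1010 → (cmp)
[1] flags=1010 NE?T → r2=0x52
[2] flags=1010 VS?F → skip
[3] flags=1001 → (cmp)
[4] flags=1001 PL?F → skip
[5] flags=1001 PL?F → skip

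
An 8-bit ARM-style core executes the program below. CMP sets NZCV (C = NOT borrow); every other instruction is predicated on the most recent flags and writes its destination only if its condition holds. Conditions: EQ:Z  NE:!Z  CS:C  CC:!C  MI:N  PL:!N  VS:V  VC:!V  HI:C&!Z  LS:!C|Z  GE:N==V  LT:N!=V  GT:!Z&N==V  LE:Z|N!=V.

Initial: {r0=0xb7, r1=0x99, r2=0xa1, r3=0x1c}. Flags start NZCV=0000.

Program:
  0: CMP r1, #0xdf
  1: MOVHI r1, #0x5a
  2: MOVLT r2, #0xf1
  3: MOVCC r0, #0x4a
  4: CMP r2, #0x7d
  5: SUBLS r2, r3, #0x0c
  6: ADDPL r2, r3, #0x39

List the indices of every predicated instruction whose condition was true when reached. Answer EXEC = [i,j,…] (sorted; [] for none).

0: ✓ CMP  NZCV=1000
1: · MOVHI
2: ✓ MOVLT  r2←0xf1
3: ✓ MOVCC  r0←0x4a
4: ✓ CMP  NZCV=0011
5: · SUBLS
6: ✓ ADDPL  r2←0x55

EXEC = [2,3,6]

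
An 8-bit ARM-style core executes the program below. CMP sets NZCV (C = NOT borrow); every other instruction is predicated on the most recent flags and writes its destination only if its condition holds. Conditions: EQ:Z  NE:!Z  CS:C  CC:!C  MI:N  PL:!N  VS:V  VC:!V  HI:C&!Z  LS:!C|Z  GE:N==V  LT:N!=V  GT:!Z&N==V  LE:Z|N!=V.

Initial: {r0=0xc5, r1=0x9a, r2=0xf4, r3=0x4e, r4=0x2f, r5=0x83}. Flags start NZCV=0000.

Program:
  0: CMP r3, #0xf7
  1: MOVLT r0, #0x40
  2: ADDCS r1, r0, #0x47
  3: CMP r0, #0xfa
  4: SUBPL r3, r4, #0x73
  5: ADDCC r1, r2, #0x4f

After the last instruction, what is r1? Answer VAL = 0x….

[0] flags=0000 → (cmp)
[1] flags=0000 LT?F → skip
[2] flags=0000 CS?F → skip
[3] flags=1000 → (cmp)
[4] flags=1000 PL?F → skip
[5] flags=1000 CC?T → r1=0x43

VAL = 0x43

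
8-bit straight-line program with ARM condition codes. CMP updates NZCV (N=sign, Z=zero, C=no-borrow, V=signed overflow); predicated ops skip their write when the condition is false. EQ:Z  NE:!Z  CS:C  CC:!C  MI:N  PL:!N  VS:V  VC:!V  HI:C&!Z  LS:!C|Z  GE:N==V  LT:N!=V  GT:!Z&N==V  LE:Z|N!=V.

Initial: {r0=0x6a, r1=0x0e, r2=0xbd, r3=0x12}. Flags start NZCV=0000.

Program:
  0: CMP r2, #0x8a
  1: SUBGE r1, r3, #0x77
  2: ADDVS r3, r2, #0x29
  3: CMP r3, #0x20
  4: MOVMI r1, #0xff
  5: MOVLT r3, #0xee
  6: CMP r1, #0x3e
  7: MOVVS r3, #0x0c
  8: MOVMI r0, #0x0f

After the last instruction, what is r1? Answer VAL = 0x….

0: ✓ CMP  NZCV=0010
1: ✓ SUBGE  r1←0x9b
2: · ADDVS
3: ✓ CMP  NZCV=1000
4: ✓ MOVMI  r1←0xff
5: ✓ MOVLT  r3←0xee
6: ✓ CMP  NZCV=1010
7: · MOVVS
8: ✓ MOVMI  r0←0x0f

VAL = 0xff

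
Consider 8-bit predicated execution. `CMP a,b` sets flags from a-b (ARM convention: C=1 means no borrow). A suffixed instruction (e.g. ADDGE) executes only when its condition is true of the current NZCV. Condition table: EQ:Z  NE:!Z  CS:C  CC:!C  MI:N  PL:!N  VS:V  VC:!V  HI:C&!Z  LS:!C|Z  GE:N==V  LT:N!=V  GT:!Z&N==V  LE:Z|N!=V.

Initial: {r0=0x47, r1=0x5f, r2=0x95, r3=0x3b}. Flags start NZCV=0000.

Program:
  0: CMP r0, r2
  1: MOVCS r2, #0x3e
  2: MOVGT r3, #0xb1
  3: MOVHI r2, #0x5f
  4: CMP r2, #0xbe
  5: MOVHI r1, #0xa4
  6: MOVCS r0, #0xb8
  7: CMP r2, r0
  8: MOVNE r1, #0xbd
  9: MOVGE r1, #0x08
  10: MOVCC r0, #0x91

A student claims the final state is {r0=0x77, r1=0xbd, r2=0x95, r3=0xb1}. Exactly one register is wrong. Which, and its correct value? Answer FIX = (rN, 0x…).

0: ✓ CMP  NZCV=1001
1: · MOVCS
2: ✓ MOVGT  r3←0xb1
3: · MOVHI
4: ✓ CMP  NZCV=1000
5: · MOVHI
6: · MOVCS
7: ✓ CMP  NZCV=0011
8: ✓ MOVNE  r1←0xbd
9: · MOVGE
10: · MOVCC

FIX = (r0, 0x47)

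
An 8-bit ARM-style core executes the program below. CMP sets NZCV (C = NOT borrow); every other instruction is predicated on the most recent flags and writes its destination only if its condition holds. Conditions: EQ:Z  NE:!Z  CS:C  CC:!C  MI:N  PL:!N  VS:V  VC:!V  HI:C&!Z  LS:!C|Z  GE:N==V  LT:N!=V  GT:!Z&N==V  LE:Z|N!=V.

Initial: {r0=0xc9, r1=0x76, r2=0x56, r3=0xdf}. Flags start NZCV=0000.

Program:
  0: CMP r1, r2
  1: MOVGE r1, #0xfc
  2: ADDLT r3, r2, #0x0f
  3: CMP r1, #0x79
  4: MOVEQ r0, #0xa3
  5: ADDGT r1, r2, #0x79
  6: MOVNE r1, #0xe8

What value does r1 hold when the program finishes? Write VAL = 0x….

[0] flags=0010 → (cmp)
[1] flags=0010 GE?T → r1=0xfc
[2] flags=0010 LT?F → skip
[3] flags=1010 → (cmp)
[4] flags=1010 EQ?F → skip
[5] flags=1010 GT?F → skip
[6] flags=1010 NE?T → r1=0xe8

VAL = 0xe8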